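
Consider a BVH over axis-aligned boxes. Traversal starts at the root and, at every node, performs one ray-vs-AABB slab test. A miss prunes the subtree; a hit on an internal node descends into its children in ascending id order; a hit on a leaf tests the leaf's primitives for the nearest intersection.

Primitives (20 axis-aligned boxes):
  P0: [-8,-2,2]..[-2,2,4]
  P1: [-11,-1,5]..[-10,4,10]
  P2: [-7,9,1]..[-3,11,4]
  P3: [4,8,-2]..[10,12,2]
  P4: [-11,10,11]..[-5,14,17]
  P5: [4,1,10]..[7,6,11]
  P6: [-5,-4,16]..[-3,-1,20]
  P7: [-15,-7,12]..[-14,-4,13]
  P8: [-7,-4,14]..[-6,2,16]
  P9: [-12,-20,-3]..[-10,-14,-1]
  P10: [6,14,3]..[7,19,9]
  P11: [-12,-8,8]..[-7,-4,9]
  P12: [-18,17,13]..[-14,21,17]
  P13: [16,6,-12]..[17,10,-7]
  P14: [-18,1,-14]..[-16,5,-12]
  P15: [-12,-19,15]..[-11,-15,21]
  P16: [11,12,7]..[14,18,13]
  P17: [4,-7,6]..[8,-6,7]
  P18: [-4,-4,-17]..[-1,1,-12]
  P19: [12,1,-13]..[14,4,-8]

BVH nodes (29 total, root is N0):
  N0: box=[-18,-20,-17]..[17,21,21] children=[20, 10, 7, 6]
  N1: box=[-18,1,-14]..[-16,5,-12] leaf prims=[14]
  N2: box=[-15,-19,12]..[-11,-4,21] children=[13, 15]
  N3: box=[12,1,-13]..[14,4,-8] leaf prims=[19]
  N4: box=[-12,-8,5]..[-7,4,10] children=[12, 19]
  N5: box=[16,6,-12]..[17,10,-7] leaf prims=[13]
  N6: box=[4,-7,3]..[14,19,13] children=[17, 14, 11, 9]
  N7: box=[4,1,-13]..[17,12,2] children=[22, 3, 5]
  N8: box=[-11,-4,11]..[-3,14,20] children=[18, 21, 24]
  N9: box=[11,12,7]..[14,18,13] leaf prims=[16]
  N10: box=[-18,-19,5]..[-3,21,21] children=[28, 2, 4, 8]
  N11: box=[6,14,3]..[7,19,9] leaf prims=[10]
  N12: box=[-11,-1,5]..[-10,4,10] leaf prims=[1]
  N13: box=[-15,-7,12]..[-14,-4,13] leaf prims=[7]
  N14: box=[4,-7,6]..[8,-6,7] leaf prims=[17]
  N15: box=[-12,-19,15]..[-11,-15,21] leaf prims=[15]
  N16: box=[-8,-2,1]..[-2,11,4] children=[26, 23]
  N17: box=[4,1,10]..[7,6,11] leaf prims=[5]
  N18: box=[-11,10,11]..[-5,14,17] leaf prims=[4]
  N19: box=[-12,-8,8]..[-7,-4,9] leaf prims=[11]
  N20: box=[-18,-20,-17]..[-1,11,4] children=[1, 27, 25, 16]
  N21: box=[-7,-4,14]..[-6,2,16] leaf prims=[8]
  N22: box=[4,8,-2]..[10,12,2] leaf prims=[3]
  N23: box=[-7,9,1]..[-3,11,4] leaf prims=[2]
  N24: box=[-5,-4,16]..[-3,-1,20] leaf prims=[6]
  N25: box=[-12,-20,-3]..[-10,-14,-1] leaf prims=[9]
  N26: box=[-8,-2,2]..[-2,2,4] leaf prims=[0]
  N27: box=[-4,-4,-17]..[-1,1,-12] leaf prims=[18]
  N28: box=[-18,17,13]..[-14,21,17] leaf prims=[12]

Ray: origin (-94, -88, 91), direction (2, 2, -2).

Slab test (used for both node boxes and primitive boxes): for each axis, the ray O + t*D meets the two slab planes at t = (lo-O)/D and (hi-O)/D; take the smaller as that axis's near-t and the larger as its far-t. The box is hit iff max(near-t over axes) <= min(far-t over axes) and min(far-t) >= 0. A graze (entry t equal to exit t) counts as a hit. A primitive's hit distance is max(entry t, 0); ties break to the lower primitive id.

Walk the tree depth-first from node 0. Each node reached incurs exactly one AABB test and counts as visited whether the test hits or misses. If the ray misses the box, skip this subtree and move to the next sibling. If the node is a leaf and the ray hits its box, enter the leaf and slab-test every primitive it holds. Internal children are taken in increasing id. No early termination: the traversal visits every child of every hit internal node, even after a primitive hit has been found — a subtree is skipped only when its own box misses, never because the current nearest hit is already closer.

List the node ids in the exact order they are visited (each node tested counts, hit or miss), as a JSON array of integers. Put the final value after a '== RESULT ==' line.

Walk:
N0 x:[38,111/2] y:[34,109/2] z:[35,54] -> hit [38,54], descend [6, 7, 10, 20]
  N6 x:[49,54] y:[81/2,107/2] z:[39,44] -> miss, prune
  N7 x:[49,111/2] y:[89/2,50] z:[89/2,52] -> hit [49,50], descend [3, 5, 22]
    N3 x:[53,54] y:[89/2,46] z:[99/2,52] -> miss, prune
    N5 x:[55,111/2] y:[47,49] z:[49,103/2] -> miss, prune
    N22 x:[49,52] y:[48,50] z:[89/2,93/2] -> miss, prune
  N10 x:[38,91/2] y:[69/2,109/2] z:[35,43] -> hit [38,43], descend [2, 4, 8, 28]
    N2 x:[79/2,83/2] y:[69/2,42] z:[35,79/2] -> hit [79/2,79/2], descend [13, 15]
      N13 x:[79/2,40] y:[81/2,42] z:[39,79/2] -> miss, prune
      N15 x:[41,83/2] y:[69/2,73/2] z:[35,38] -> miss, prune
    N4 x:[41,87/2] y:[40,46] z:[81/2,43] -> hit [41,43], descend [12, 19]
      N12 x:[83/2,42] y:[87/2,46] z:[81/2,43] -> miss, prune
      N19 x:[41,87/2] y:[40,42] z:[41,83/2] -> hit [41,83/2] leaf, test {P11@t=41}
    N8 x:[83/2,91/2] y:[42,51] z:[71/2,40] -> miss, prune
    N28 x:[38,40] y:[105/2,109/2] z:[37,39] -> miss, prune
  N20 x:[38,93/2] y:[34,99/2] z:[87/2,54] -> hit [87/2,93/2], descend [1, 16, 25, 27]
    N1 x:[38,39] y:[89/2,93/2] z:[103/2,105/2] -> miss, prune
    N16 x:[43,46] y:[43,99/2] z:[87/2,45] -> hit [87/2,45], descend [23, 26]
      N23 x:[87/2,91/2] y:[97/2,99/2] z:[87/2,45] -> miss, prune
      N26 x:[43,46] y:[43,45] z:[87/2,89/2] -> hit [87/2,89/2] leaf, test {P0@t=87/2}
    N25 x:[41,42] y:[34,37] z:[46,47] -> miss, prune
    N27 x:[45,93/2] y:[42,89/2] z:[103/2,54] -> miss, prune

Visited [0, 6, 7, 3, 5, 22, 10, 2, 13, 15, 4, 12, 19, 8, 28, 20, 1, 16, 23, 26, 25, 27]. Tests: 22 box, 2 leaf. Nearest: P11.

== RESULT ==
[0, 6, 7, 3, 5, 22, 10, 2, 13, 15, 4, 12, 19, 8, 28, 20, 1, 16, 23, 26, 25, 27]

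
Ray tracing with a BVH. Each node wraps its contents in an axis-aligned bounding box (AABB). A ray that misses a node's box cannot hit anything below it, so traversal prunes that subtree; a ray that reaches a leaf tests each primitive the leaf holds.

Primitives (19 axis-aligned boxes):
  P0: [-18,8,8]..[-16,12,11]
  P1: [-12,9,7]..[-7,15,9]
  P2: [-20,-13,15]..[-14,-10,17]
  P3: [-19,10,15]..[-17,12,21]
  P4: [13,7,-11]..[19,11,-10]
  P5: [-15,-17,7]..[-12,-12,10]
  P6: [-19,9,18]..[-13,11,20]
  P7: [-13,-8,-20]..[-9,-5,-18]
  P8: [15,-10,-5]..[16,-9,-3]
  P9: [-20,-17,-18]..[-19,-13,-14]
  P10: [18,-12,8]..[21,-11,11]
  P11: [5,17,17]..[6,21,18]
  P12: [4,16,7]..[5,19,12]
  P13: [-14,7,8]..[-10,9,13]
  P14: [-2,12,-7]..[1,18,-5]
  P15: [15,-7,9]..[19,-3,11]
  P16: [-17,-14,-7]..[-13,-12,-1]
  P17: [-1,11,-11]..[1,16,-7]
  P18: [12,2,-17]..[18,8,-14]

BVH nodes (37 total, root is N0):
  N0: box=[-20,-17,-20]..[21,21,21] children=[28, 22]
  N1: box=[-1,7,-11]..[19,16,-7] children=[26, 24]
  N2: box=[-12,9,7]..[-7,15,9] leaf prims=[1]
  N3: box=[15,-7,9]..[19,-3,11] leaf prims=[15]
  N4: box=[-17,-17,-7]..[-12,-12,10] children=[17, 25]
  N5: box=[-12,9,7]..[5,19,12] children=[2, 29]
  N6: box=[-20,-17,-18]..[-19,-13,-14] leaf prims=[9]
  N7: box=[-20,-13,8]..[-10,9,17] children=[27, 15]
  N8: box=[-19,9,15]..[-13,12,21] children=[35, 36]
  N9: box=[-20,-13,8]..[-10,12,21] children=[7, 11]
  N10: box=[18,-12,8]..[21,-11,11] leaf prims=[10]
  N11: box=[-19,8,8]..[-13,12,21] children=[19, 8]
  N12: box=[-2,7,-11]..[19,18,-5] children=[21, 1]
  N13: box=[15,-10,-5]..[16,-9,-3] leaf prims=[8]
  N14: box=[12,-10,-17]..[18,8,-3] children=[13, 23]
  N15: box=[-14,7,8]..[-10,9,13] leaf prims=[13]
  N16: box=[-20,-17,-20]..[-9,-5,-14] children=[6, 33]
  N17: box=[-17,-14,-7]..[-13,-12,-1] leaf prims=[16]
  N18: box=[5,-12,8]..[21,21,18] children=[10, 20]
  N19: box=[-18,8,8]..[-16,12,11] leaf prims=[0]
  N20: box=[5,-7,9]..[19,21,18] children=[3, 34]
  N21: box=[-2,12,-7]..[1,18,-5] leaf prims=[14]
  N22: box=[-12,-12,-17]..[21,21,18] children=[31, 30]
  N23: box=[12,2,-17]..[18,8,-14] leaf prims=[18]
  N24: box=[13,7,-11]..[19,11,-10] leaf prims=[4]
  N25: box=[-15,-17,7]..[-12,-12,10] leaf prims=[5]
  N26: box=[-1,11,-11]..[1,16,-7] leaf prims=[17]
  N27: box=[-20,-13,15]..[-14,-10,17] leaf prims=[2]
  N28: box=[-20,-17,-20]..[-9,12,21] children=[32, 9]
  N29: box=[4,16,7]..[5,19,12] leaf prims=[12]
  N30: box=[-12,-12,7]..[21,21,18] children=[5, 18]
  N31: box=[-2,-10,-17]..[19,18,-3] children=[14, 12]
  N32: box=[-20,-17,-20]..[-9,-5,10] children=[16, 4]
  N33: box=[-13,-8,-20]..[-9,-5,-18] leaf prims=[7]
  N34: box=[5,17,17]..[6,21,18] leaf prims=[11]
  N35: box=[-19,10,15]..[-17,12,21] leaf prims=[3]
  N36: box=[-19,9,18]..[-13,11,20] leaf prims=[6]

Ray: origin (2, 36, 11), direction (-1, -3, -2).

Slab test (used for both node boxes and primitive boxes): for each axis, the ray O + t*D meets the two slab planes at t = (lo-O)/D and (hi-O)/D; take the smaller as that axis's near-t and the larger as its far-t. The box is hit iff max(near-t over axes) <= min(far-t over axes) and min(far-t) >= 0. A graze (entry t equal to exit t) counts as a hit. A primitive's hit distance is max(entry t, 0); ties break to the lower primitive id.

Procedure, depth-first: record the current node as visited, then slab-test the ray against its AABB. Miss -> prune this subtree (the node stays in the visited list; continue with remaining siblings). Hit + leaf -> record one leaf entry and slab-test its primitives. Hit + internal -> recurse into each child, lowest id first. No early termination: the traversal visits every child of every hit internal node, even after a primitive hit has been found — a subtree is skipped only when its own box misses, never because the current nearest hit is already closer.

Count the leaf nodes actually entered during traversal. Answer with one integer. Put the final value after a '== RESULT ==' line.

Trace the traversal:
N0 x:[-19,22] y:[5,53/3] z:[-5,31/2] -> hit [5,31/2], descend [22, 28]
  N22 x:[-19,14] y:[5,16] z:[-7/2,14] -> hit [5,14], descend [30, 31]
    N30 x:[-19,14] y:[5,16] z:[-7/2,2] -> miss, prune
    N31 x:[-17,4] y:[6,46/3] z:[7,14] -> miss, prune
  N28 x:[11,22] y:[8,53/3] z:[-5,31/2] -> hit [11,31/2], descend [9, 32]
    N9 x:[12,22] y:[8,49/3] z:[-5,3/2] -> miss, prune
    N32 x:[11,22] y:[41/3,53/3] z:[1/2,31/2] -> hit [41/3,31/2], descend [4, 16]
      N4 x:[14,19] y:[16,53/3] z:[1/2,9] -> miss, prune
      N16 x:[11,22] y:[41/3,53/3] z:[25/2,31/2] -> hit [41/3,31/2], descend [6, 33]
        N6 x:[21,22] y:[49/3,53/3] z:[25/2,29/2] -> miss, prune
        N33 x:[11,15] y:[41/3,44/3] z:[29/2,31/2] -> hit [29/2,44/3] leaf, test {P7@t=29/2}

Visited [0, 22, 30, 31, 28, 9, 32, 4, 16, 6, 33]. Tests: 11 box, 1 leaf. Nearest: P7.

== RESULT ==
1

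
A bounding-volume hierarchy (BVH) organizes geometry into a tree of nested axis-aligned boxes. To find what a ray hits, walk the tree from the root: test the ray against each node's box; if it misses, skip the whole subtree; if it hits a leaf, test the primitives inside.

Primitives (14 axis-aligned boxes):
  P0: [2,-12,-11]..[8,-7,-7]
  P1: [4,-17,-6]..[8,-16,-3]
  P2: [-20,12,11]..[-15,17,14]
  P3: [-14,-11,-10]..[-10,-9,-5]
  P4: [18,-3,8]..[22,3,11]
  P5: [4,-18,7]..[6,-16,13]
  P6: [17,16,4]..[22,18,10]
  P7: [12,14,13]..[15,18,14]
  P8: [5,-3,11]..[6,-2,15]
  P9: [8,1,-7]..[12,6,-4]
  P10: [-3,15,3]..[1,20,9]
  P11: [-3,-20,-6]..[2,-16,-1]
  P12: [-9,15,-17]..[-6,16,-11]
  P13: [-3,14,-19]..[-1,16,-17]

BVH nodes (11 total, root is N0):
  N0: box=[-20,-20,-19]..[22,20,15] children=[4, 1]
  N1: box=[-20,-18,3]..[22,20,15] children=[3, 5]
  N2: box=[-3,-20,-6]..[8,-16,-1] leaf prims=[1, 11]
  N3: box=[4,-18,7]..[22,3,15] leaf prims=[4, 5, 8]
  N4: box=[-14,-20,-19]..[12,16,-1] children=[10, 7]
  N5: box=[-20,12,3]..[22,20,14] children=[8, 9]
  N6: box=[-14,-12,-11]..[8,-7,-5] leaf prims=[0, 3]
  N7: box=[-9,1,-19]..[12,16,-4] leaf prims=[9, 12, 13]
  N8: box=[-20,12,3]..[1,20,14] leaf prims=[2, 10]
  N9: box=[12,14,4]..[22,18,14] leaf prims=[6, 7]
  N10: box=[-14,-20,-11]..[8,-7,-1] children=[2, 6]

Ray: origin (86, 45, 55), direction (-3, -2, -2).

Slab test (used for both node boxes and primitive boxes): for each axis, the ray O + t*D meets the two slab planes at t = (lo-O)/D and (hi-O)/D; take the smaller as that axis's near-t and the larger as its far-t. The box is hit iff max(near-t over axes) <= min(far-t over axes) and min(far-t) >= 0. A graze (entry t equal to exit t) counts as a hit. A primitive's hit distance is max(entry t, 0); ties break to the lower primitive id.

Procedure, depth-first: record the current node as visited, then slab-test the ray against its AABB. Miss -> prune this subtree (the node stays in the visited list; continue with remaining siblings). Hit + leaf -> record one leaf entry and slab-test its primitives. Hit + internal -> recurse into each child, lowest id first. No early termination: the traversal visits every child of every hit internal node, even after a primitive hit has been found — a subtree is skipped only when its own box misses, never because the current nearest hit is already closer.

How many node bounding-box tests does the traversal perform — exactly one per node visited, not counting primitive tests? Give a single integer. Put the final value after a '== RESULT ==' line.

Walk:
N0 x:[64/3,106/3] y:[25/2,65/2] z:[20,37] -> hit [64/3,65/2], descend [1, 4]
  N1 x:[64/3,106/3] y:[25/2,63/2] z:[20,26] -> hit [64/3,26], descend [3, 5]
    N3 x:[64/3,82/3] y:[21,63/2] z:[20,24] -> hit [64/3,24] leaf, test {P4@t=22, P5(miss), P8(miss)}
    N5 x:[64/3,106/3] y:[25/2,33/2] z:[41/2,26] -> miss, prune
  N4 x:[74/3,100/3] y:[29/2,65/2] z:[28,37] -> hit [28,65/2], descend [7, 10]
    N7 x:[74/3,95/3] y:[29/2,22] z:[59/2,37] -> miss, prune
    N10 x:[26,100/3] y:[26,65/2] z:[28,33] -> hit [28,65/2], descend [2, 6]
      N2 x:[26,89/3] y:[61/2,65/2] z:[28,61/2] -> miss, prune
      N6 x:[26,100/3] y:[26,57/2] z:[30,33] -> miss, prune

Visited [0, 1, 3, 5, 4, 7, 10, 2, 6]. Tests: 9 box, 1 leaf. Nearest: P4.

== RESULT ==
9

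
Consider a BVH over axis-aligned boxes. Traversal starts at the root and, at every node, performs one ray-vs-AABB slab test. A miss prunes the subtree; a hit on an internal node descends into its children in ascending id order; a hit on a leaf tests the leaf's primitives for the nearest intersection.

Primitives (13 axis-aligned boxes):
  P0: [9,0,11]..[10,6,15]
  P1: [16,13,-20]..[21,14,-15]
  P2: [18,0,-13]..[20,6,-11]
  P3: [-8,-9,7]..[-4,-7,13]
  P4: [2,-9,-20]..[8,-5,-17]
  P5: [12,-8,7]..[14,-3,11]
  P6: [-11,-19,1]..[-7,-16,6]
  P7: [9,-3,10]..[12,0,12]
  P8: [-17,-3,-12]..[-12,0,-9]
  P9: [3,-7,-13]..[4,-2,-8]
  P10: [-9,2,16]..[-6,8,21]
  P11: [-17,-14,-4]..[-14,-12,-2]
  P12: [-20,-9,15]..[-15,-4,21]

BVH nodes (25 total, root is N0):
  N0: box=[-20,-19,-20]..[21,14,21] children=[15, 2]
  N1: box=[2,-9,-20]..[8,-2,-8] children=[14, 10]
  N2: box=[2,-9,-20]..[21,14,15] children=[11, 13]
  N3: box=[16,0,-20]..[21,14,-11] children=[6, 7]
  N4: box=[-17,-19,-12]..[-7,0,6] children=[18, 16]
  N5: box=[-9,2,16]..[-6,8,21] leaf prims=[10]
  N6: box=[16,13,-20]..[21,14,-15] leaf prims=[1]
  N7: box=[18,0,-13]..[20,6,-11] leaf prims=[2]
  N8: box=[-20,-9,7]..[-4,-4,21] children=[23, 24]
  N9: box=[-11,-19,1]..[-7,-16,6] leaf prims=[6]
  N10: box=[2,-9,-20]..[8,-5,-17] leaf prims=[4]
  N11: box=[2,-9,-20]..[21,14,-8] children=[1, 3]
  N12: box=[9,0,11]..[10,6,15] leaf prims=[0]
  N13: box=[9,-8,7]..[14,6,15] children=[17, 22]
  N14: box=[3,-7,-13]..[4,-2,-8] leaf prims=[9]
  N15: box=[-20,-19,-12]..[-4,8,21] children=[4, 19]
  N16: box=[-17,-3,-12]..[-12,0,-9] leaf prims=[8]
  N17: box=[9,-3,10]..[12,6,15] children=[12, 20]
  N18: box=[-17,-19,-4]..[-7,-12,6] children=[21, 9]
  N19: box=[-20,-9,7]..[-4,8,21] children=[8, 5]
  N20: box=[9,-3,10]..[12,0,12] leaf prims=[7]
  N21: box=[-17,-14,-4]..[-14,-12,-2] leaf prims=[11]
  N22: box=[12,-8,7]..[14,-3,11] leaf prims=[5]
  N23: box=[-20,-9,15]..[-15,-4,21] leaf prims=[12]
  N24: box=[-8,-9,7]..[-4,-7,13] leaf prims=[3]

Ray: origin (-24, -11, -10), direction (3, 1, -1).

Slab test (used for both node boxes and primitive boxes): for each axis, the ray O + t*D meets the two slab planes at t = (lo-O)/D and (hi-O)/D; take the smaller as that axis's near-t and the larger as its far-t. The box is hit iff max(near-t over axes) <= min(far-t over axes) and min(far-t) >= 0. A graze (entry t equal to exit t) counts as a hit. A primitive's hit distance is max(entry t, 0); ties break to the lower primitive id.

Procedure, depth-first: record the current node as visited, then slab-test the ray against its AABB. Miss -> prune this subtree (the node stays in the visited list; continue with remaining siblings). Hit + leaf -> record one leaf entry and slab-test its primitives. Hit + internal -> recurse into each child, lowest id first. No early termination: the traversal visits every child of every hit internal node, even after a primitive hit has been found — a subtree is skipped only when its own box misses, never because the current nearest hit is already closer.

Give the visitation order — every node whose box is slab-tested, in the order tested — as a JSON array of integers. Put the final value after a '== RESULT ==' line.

Walk:
N0 x:[4/3,15] y:[-8,25] z:[-31,10] -> hit [4/3,10], descend [2, 15]
  N2 x:[26/3,15] y:[2,25] z:[-25,10] -> hit [26/3,10], descend [11, 13]
    N11 x:[26/3,15] y:[2,25] z:[-2,10] -> hit [26/3,10], descend [1, 3]
      N1 x:[26/3,32/3] y:[2,9] z:[-2,10] -> hit [26/3,9], descend [10, 14]
        N10 x:[26/3,32/3] y:[2,6] z:[7,10] -> miss, prune
        N14 x:[9,28/3] y:[4,9] z:[-2,3] -> miss, prune
      N3 x:[40/3,15] y:[11,25] z:[1,10] -> miss, prune
    N13 x:[11,38/3] y:[3,17] z:[-25,-17] -> miss, prune
  N15 x:[4/3,20/3] y:[-8,19] z:[-31,2] -> hit [4/3,2], descend [4, 19]
    N4 x:[7/3,17/3] y:[-8,11] z:[-16,2] -> miss, prune
    N19 x:[4/3,20/3] y:[2,19] z:[-31,-17] -> miss, prune

Visited [0, 2, 11, 1, 10, 14, 3, 13, 15, 4, 19]. Tests: 11 box, 0 leaf. Nearest: miss.

== RESULT ==
[0, 2, 11, 1, 10, 14, 3, 13, 15, 4, 19]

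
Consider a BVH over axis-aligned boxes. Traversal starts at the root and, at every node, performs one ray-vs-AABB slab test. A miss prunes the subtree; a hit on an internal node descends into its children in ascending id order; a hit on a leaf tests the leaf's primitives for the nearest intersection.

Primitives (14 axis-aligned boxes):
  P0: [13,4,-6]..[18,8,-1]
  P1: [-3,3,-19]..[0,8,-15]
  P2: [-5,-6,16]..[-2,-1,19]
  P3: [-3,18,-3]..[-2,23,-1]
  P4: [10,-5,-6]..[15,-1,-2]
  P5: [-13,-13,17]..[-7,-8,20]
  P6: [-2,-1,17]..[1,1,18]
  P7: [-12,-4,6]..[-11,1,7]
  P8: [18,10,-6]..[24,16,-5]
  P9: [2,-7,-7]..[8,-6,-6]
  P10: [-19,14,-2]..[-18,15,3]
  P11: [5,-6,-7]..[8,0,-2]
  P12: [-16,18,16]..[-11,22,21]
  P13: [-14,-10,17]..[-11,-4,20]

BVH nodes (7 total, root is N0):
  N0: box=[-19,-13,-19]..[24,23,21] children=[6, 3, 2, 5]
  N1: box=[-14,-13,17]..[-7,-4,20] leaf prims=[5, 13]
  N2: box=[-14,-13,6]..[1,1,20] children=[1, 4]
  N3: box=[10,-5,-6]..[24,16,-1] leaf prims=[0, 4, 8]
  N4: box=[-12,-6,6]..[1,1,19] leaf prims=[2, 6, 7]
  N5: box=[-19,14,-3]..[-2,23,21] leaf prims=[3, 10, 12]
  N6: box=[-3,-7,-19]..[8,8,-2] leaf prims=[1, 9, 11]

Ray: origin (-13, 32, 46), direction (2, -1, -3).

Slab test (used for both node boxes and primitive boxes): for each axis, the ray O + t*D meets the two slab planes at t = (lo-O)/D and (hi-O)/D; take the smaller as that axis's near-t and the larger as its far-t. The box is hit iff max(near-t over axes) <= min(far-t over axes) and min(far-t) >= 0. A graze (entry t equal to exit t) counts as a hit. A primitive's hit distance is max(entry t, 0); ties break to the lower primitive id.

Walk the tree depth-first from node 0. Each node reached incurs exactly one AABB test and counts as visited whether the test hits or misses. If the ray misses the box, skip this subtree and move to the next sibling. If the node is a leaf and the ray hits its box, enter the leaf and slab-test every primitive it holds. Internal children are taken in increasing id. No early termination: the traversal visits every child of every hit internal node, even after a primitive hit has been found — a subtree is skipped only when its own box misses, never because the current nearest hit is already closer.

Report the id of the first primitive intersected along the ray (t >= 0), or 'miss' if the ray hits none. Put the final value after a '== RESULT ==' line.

Traverse from the root:
N0 x:[-3,37/2] y:[9,45] z:[25/3,65/3] -> hit [9,37/2], descend [2, 3, 5, 6]
  N2 x:[-1/2,7] y:[31,45] z:[26/3,40/3] -> miss, prune
  N3 x:[23/2,37/2] y:[16,37] z:[47/3,52/3] -> hit [16,52/3] leaf, test {P0(miss), P4(miss), P8@t=17}
  N5 x:[-3,11/2] y:[9,18] z:[25/3,49/3] -> miss, prune
  N6 x:[5,21/2] y:[24,39] z:[16,65/3] -> miss, prune

Visited [0, 2, 3, 5, 6]. Tests: 5 box, 1 leaf. Nearest: P8.

== RESULT ==
8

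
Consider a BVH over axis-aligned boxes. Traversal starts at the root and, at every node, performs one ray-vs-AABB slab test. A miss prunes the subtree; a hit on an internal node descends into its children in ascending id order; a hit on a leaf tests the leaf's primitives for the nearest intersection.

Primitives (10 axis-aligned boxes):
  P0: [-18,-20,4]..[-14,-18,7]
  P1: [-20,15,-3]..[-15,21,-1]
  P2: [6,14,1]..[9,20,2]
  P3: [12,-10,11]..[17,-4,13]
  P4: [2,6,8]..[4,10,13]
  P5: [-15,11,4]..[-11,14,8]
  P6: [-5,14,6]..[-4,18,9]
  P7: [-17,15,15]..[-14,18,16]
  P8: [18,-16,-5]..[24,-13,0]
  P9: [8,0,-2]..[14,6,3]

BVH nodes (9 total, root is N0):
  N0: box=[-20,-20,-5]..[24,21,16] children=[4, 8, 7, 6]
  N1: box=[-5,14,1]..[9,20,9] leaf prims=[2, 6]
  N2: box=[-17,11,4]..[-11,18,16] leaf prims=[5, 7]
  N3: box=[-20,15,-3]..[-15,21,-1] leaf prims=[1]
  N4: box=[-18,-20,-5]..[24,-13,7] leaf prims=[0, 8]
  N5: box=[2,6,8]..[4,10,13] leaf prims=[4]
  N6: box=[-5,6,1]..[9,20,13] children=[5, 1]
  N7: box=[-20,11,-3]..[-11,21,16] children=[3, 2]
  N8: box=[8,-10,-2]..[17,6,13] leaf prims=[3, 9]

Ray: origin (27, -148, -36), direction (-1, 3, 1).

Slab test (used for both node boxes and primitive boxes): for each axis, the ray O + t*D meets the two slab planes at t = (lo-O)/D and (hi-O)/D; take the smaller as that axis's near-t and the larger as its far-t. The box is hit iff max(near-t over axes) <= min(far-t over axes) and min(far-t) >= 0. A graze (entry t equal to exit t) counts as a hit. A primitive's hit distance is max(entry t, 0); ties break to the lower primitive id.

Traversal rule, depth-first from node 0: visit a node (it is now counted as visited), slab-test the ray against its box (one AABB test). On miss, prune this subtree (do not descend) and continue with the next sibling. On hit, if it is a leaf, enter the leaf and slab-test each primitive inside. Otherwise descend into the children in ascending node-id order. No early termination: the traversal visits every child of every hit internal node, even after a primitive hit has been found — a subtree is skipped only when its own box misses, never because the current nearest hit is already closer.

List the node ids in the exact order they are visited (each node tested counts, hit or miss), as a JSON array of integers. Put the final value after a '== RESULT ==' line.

Trace the traversal:
N0 x:[3,47] y:[128/3,169/3] z:[31,52] -> hit [128/3,47], descend [4, 6, 7, 8]
  N4 x:[3,45] y:[128/3,45] z:[31,43] -> hit [128/3,43] leaf, test {P0@t=128/3, P8(miss)}
  N6 x:[18,32] y:[154/3,56] z:[37,49] -> miss, prune
  N7 x:[38,47] y:[53,169/3] z:[33,52] -> miss, prune
  N8 x:[10,19] y:[46,154/3] z:[34,49] -> miss, prune

order=[0, 4, 6, 7, 8]  |boxes|=5  |leaves|=1  hit=P0

== RESULT ==
[0, 4, 6, 7, 8]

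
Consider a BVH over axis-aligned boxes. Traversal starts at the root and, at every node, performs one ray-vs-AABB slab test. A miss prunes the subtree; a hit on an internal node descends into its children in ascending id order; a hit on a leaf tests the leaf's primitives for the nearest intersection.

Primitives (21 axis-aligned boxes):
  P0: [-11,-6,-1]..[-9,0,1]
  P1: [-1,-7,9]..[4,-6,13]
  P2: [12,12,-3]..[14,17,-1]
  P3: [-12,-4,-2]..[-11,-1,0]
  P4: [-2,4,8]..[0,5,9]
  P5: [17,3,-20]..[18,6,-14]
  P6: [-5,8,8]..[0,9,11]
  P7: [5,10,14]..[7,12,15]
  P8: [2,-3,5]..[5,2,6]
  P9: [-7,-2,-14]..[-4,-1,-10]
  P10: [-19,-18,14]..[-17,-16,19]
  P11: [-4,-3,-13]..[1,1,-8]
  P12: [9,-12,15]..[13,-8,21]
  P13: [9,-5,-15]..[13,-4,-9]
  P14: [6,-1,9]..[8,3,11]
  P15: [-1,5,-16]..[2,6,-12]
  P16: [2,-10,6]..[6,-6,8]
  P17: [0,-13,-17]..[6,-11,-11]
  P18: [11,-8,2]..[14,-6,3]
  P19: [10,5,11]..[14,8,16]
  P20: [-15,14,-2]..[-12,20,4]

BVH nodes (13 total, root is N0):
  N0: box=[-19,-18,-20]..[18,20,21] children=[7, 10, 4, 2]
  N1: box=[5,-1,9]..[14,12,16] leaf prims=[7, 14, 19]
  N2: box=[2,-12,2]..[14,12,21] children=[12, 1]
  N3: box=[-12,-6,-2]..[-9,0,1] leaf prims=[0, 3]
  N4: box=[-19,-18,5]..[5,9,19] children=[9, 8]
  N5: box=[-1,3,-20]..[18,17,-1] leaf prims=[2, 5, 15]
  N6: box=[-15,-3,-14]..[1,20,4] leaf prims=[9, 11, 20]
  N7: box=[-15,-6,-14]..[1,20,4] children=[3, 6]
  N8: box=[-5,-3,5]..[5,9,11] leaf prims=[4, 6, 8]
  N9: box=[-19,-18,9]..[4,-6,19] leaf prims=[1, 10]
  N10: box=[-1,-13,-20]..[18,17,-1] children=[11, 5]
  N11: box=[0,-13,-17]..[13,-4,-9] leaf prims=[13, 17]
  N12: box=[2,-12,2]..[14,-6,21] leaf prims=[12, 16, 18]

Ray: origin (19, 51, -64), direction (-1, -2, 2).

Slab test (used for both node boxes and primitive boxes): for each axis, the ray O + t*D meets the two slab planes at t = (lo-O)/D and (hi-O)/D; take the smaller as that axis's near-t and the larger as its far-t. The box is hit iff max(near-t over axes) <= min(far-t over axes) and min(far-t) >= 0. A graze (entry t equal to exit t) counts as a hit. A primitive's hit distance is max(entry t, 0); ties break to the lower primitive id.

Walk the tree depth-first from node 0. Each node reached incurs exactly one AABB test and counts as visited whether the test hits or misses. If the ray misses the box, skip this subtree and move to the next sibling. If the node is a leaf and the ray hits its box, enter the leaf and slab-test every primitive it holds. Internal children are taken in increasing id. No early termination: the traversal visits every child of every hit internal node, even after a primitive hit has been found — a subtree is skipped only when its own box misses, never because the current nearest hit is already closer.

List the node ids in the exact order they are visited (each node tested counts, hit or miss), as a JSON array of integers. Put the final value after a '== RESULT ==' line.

Walk:
N0 x:[1,38] y:[31/2,69/2] z:[22,85/2] -> hit [22,69/2], descend [2, 4, 7, 10]
  N2 x:[5,17] y:[39/2,63/2] z:[33,85/2] -> miss, prune
  N4 x:[14,38] y:[21,69/2] z:[69/2,83/2] -> hit [69/2,69/2], descend [8, 9]
    N8 x:[14,24] y:[21,27] z:[69/2,75/2] -> miss, prune
    N9 x:[15,38] y:[57/2,69/2] z:[73/2,83/2] -> miss, prune
  N7 x:[18,34] y:[31/2,57/2] z:[25,34] -> hit [25,57/2], descend [3, 6]
    N3 x:[28,31] y:[51/2,57/2] z:[31,65/2] -> miss, prune
    N6 x:[18,34] y:[31/2,27] z:[25,34] -> hit [25,27] leaf, test {P9@t=26, P11(miss), P20(miss)}
  N10 x:[1,20] y:[17,32] z:[22,63/2] -> miss, prune

9 AABB tests over nodes [0, 2, 4, 8, 9, 7, 3, 6, 10]; 1 leaf entered; closest P9.

== RESULT ==
[0, 2, 4, 8, 9, 7, 3, 6, 10]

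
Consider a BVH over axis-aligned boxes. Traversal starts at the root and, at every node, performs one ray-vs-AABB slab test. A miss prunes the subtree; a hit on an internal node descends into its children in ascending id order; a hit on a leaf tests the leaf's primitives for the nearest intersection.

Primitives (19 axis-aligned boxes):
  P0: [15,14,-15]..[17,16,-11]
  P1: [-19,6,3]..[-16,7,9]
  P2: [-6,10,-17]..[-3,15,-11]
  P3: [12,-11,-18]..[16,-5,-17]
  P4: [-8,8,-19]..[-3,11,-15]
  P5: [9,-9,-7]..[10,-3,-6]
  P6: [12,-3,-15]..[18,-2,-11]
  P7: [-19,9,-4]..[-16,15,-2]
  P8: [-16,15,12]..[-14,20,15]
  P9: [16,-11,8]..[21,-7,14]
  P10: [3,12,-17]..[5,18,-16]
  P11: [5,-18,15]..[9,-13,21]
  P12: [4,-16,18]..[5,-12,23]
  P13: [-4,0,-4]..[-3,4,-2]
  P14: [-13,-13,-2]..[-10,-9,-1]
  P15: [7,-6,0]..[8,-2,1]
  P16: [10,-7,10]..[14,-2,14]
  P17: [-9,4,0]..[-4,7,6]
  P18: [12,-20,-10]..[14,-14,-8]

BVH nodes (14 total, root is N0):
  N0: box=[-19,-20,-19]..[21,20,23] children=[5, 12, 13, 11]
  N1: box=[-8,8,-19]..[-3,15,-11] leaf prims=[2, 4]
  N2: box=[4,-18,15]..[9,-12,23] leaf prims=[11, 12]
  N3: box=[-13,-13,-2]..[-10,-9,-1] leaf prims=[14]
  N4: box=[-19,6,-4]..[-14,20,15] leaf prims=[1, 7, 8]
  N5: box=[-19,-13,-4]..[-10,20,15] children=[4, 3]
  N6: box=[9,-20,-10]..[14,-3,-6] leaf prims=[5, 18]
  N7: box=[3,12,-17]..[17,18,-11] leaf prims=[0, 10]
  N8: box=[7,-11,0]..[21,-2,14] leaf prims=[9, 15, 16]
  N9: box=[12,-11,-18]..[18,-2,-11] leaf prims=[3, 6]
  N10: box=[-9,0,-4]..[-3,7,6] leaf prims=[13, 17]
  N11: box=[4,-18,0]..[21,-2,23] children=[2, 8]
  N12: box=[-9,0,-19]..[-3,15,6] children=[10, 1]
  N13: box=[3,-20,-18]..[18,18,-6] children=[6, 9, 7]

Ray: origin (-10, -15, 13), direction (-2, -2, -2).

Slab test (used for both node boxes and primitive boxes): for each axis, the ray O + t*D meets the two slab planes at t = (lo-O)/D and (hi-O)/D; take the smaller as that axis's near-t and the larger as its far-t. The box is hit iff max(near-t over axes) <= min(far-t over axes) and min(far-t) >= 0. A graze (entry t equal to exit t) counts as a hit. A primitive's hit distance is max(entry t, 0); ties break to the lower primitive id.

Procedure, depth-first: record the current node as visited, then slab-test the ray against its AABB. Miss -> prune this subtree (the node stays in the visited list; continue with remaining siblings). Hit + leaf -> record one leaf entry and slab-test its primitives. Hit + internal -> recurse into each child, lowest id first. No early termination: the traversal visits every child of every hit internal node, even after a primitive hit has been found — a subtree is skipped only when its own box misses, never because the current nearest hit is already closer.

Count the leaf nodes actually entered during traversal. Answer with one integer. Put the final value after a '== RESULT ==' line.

Walk:
N0 x:[-31/2,9/2] y:[-35/2,5/2] z:[-5,16] -> hit [-5,5/2], descend [5, 11, 12, 13]
  N5 x:[0,9/2] y:[-35/2,-1] z:[-1,17/2] -> miss, prune
  N11 x:[-31/2,-7] y:[-13/2,3/2] z:[-5,13/2] -> miss, prune
  N12 x:[-7/2,-1/2] y:[-15,-15/2] z:[7/2,16] -> miss, prune
  N13 x:[-14,-13/2] y:[-33/2,5/2] z:[19/2,31/2] -> miss, prune

Summary -> nodes [0, 5, 11, 12, 13]; box-tests=5; leaf-entries=0; first=miss

== RESULT ==
0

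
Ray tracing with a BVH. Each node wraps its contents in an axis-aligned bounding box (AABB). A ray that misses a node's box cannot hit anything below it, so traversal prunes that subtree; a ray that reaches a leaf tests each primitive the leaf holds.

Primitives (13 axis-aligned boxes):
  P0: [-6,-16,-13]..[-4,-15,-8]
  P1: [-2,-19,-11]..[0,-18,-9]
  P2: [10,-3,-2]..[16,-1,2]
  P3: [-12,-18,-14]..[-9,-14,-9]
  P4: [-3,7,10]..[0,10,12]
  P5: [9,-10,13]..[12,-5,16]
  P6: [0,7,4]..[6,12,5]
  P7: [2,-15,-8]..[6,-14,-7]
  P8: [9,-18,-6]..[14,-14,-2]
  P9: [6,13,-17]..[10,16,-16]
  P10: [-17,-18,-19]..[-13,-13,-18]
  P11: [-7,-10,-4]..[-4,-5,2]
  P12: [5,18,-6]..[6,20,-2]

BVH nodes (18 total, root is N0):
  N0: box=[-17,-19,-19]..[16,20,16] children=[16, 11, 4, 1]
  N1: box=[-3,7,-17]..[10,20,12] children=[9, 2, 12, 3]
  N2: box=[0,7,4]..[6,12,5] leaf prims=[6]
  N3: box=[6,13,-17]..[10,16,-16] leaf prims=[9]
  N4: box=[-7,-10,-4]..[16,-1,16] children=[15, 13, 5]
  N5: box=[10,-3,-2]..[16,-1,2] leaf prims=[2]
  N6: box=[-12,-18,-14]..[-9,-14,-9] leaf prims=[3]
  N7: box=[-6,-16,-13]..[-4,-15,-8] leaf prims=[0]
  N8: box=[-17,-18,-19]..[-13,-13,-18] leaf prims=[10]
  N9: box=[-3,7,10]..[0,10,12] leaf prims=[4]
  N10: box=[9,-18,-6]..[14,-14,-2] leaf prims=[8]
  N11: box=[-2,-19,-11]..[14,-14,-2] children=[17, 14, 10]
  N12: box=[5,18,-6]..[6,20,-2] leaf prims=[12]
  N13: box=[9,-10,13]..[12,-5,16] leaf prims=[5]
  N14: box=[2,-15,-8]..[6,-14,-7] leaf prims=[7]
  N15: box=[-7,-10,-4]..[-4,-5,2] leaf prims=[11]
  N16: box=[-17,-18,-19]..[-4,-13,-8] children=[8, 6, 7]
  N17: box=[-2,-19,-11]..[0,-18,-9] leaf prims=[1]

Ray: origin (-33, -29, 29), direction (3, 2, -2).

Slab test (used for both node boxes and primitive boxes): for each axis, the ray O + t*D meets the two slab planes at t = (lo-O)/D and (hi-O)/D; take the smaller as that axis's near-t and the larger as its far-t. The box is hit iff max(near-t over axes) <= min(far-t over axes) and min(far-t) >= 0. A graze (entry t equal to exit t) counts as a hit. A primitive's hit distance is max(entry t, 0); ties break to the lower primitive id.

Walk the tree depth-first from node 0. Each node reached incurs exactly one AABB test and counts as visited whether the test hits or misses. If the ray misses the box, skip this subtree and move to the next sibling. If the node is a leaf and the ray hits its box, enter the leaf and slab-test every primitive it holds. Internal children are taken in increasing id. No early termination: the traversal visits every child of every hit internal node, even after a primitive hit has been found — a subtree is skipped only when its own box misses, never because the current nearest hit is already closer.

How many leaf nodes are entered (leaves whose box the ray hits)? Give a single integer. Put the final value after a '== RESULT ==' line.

Trace the traversal:
N0 x:[16/3,49/3] y:[5,49/2] z:[13/2,24] -> hit [13/2,49/3], descend [1, 4, 11, 16]
  N1 x:[10,43/3] y:[18,49/2] z:[17/2,23] -> miss, prune
  N4 x:[26/3,49/3] y:[19/2,14] z:[13/2,33/2] -> hit [19/2,14], descend [5, 13, 15]
    N5 x:[43/3,49/3] y:[13,14] z:[27/2,31/2] -> miss, prune
    N13 x:[14,15] y:[19/2,12] z:[13/2,8] -> miss, prune
    N15 x:[26/3,29/3] y:[19/2,12] z:[27/2,33/2] -> miss, prune
  N11 x:[31/3,47/3] y:[5,15/2] z:[31/2,20] -> miss, prune
  N16 x:[16/3,29/3] y:[11/2,8] z:[37/2,24] -> miss, prune

Visited [0, 1, 4, 5, 13, 15, 11, 16]. Tests: 8 box, 0 leaf. Nearest: miss.

== RESULT ==
0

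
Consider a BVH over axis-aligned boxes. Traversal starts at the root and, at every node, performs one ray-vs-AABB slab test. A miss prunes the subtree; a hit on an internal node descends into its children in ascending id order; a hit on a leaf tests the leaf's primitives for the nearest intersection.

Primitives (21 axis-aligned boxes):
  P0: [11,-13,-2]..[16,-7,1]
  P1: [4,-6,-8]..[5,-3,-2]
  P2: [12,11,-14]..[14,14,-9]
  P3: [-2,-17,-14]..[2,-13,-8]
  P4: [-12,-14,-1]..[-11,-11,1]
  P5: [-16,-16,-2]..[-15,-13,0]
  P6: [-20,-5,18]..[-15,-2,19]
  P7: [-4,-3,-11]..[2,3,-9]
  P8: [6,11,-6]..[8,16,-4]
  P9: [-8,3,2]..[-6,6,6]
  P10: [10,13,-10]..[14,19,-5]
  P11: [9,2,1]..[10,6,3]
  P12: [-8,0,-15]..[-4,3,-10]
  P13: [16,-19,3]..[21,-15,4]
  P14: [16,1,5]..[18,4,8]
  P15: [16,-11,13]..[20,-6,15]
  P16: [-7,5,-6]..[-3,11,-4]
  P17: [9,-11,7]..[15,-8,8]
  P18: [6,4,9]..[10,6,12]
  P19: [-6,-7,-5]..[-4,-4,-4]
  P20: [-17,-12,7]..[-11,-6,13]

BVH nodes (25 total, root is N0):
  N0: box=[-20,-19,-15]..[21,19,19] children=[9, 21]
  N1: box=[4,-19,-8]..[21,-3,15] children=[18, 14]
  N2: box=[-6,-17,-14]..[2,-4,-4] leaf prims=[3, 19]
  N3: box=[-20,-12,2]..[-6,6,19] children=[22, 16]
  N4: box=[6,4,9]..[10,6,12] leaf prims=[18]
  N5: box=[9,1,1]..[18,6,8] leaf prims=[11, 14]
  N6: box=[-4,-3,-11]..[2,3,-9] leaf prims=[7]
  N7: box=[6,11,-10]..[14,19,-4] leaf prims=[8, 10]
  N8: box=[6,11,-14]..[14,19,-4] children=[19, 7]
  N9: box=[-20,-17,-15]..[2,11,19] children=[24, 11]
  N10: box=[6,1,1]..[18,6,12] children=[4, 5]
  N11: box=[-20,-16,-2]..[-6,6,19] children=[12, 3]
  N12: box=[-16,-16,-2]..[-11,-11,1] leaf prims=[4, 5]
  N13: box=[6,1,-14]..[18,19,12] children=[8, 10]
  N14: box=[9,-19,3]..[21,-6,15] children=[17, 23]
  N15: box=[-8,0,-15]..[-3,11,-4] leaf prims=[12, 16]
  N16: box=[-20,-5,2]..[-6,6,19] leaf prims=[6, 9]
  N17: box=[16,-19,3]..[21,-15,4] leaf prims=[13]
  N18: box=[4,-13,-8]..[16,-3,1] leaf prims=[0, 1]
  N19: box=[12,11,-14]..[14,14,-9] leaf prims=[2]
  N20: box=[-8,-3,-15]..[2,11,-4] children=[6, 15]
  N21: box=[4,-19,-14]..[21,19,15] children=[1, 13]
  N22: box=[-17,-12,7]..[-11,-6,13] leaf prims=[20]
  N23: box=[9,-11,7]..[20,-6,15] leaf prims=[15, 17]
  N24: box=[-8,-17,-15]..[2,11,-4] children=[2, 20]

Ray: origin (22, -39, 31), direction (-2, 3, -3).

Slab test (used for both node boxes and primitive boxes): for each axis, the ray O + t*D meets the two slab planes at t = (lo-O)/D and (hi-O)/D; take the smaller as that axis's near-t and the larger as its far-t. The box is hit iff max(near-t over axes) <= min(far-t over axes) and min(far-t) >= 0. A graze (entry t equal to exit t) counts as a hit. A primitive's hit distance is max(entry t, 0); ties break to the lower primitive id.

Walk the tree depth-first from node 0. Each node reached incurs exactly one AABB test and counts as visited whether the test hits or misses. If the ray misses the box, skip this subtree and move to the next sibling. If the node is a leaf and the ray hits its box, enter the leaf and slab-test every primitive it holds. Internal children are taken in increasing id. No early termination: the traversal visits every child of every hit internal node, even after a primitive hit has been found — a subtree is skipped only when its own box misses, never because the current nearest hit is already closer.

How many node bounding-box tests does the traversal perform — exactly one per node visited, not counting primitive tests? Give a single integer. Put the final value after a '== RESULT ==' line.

Traverse from the root:
N0 x:[1/2,21] y:[20/3,58/3] z:[4,46/3] -> hit [20/3,46/3], descend [9, 21]
  N9 x:[10,21] y:[22/3,50/3] z:[4,46/3] -> hit [10,46/3], descend [11, 24]
    N11 x:[14,21] y:[23/3,15] z:[4,11] -> miss, prune
    N24 x:[10,15] y:[22/3,50/3] z:[35/3,46/3] -> hit [35/3,15], descend [2, 20]
      N2 x:[10,14] y:[22/3,35/3] z:[35/3,15] -> hit [35/3,35/3] leaf, test {P3(miss), P19(miss)}
      N20 x:[10,15] y:[12,50/3] z:[35/3,46/3] -> hit [12,15], descend [6, 15]
        N6 x:[10,13] y:[12,14] z:[40/3,14] -> miss, prune
        N15 x:[25/2,15] y:[13,50/3] z:[35/3,46/3] -> hit [13,15] leaf, test {P12@t=41/3, P16(miss)}
  N21 x:[1/2,9] y:[20/3,58/3] z:[16/3,15] -> hit [20/3,9], descend [1, 13]
    N1 x:[1/2,9] y:[20/3,12] z:[16/3,13] -> hit [20/3,9], descend [14, 18]
      N14 x:[1/2,13/2] y:[20/3,11] z:[16/3,28/3] -> miss, prune
      N18 x:[3,9] y:[26/3,12] z:[10,13] -> miss, prune
    N13 x:[2,8] y:[40/3,58/3] z:[19/3,15] -> miss, prune

Summary -> nodes [0, 9, 11, 24, 2, 20, 6, 15, 21, 1, 14, 18, 13]; box-tests=13; leaf-entries=2; first=P12

== RESULT ==
13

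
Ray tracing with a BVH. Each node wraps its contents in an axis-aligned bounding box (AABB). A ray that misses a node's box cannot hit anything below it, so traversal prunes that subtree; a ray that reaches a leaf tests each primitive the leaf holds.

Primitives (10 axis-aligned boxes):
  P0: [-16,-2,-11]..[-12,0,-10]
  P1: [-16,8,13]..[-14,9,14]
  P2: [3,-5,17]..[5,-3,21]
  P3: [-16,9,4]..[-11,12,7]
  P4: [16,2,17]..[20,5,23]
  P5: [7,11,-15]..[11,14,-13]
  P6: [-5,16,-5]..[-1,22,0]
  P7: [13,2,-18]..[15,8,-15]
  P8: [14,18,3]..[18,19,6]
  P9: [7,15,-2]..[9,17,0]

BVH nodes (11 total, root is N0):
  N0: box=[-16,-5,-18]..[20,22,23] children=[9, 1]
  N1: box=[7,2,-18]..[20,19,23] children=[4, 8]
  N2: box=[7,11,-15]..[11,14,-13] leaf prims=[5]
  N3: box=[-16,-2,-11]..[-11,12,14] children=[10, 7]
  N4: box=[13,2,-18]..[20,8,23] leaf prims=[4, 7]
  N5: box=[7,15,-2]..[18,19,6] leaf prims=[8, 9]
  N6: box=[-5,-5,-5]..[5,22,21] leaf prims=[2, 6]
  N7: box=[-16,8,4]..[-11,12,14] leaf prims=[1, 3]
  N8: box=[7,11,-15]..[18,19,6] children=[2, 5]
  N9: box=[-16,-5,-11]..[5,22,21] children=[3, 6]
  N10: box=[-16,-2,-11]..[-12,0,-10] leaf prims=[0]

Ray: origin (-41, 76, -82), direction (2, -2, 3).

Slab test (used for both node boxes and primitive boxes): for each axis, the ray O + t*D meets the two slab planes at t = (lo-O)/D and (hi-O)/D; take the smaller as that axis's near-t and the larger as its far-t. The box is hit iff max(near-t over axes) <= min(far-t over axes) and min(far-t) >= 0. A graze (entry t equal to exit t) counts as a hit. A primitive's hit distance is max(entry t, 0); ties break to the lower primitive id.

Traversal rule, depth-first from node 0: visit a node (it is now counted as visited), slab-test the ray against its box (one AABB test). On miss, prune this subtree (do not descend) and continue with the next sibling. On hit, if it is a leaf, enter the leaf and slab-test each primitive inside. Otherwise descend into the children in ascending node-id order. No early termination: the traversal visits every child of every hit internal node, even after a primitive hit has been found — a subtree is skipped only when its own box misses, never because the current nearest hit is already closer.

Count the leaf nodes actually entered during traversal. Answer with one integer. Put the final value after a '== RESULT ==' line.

Trace the traversal:
N0 x:[25/2,61/2] y:[27,81/2] z:[64/3,35] -> hit [27,61/2], descend [1, 9]
  N1 x:[24,61/2] y:[57/2,37] z:[64/3,35] -> hit [57/2,61/2], descend [4, 8]
    N4 x:[27,61/2] y:[34,37] z:[64/3,35] -> miss, prune
    N8 x:[24,59/2] y:[57/2,65/2] z:[67/3,88/3] -> hit [57/2,88/3], descend [2, 5]
      N2 x:[24,26] y:[31,65/2] z:[67/3,23] -> miss, prune
      N5 x:[24,59/2] y:[57/2,61/2] z:[80/3,88/3] -> hit [57/2,88/3] leaf, test {P8@t=57/2, P9(miss)}
  N9 x:[25/2,23] y:[27,81/2] z:[71/3,103/3] -> miss, prune

7 AABB tests over nodes [0, 1, 4, 8, 2, 5, 9]; 1 leaf entered; closest P8.

== RESULT ==
1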